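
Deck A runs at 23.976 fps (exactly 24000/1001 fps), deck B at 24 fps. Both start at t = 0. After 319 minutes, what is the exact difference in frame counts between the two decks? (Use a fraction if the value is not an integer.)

41760/91 frames

319 min = 19140 s.
A emits 24000/1001 × 19140 = 41760000/91 frames; B emits 24 × 19140 = 459360.
Difference = 41760/91 frames (≈ 458.9011); B is ahead of A.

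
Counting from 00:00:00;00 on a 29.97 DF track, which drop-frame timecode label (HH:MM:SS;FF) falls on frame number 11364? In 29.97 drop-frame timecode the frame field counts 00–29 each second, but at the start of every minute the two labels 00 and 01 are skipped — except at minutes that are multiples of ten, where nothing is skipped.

00:06:19;06

Ten DF minutes hold 17982 frames, so frame 11364 lies in block 0 (frames 0–17981) with 11364 frames into that block.
The block's first minute is 1800 frames and the rest 1798 each; 11364 frames reaches minute 6, so 0 × 18 + 6 × 2 = 12 labels have been skipped so far.
Adding those back, label number 11364 + 12 = 11376 at 30 labels/s is 379 s + 6 f = 0 h 6 min 19 s frame 6, i.e. 00:06:19;06.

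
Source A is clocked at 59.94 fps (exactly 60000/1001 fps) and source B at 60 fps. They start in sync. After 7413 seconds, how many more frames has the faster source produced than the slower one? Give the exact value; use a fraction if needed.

63540/143 frames

A emits 60000/1001 × 7413 = 63540000/143 frames; B emits 60 × 7413 = 444780.
Difference = 63540/143 frames (≈ 444.3357); B is ahead of A.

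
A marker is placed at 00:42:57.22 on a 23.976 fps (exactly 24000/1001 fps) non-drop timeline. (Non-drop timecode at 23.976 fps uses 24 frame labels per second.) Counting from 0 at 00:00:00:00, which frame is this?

Total seconds to the label: (0 × 3600 + 42 × 60 + 57) = 2577.
Frame index = 2577 × 24 + 22 = 61870.

frame 61870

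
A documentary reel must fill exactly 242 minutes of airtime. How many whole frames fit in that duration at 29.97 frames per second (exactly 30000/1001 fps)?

242 min = 14520 s.
Frames = 14520 × 30000/1001 = 39600000/91 ≈ 435164.8352.
Complete frames: 435164.

435164 frames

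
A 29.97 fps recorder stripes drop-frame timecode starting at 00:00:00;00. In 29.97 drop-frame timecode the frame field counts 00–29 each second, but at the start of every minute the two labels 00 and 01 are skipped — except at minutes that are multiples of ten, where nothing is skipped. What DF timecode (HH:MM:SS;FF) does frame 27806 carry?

Each 10-minute DF block holds 10 × 60 × 30 − 9 × 2 = 17982 frames. 27806 ÷ 17982 → 1 full block, remainder 9824.
Within the partial block the first minute is 1800 frames and each further minute 1798, so 5 further minute boundaries passed. Total skipped labels = 18 × 1 + 2 × 5 = 28.
Non-drop label index = 27806 + 28 = 27834; at 30 labels/s that is 00:15:27:24, i.e. DF 00:15:27;24.

00:15:27;24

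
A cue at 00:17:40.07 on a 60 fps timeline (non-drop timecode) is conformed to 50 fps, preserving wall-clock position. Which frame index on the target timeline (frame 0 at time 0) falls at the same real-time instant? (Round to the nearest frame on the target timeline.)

Source frame index: (0×3600 + 17×60 + 40) × 60 + 7 = 63607.
Real time: 63607 / (60) = 63607/60 s.
Target frame: (63607/60) × (50) = 318035/6 ≈ 53005.833 → 53006.

frame 53006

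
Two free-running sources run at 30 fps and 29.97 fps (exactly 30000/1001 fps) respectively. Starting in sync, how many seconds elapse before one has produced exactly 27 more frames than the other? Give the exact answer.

The gap grows by |30000/1001 − 30| = 30/1001 frames per second.
Time for a 27-frame gap: 27 ÷ (30/1001) = 900.9 s.

900.9 seconds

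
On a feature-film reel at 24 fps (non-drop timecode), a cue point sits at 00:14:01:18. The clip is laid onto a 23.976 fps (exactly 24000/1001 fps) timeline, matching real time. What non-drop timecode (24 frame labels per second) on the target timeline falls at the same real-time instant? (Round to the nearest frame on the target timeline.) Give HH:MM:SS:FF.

00:14:00:22

Source frame index: (0×3600 + 14×60 + 1) × 24 + 18 = 20202.
Real time: 20202 / (24) = 3367/4 s.
Target frame: (3367/4) × (24000/1001) = 222000/11 ≈ 20181.818 → 20182.
At 24 labels/s: frame 20182 → 00:14:00:22.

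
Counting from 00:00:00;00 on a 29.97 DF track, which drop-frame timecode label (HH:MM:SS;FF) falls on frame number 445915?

Each 10-minute DF block holds 10 × 60 × 30 − 9 × 2 = 17982 frames. 445915 ÷ 17982 → 24 full blocks, remainder 14347.
Within the partial block the first minute is 1800 frames and each further minute 1798, so 7 further minute boundaries passed. Total skipped labels = 18 × 24 + 2 × 7 = 446.
Non-drop label index = 445915 + 446 = 446361; at 30 labels/s that is 04:07:58:21, i.e. DF 04:07:58;21.

04:07:58;21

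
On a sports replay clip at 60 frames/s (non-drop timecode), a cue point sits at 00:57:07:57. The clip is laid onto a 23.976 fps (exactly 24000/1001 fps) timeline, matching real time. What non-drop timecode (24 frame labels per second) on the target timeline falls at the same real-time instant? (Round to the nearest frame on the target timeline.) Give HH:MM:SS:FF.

Source frame index: (0×3600 + 57×60 + 7) × 60 + 57 = 205677.
Real time: 205677 / (60) = 68559/20 s.
Target frame: (68559/20) × (24000/1001) = 82270800/1001 ≈ 82188.611 → 82189.
At 24 labels/s: frame 82189 → 00:57:04:13.

00:57:04:13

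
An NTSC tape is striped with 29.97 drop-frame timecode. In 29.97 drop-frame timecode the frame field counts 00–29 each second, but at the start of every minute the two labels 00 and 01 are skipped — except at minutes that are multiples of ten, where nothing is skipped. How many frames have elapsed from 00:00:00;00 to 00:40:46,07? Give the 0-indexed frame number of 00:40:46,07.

Complete 10-minute blocks: 4, each 17982 frames → 71928.
Remaining 0 whole minutes in the current block: 0 frames.
Within the current minute: 46 × 30 + 7 = 1387. Total = 71928 + 0 + 1387 = 73315.

73315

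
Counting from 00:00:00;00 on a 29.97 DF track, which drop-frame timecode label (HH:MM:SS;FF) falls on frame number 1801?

Ten DF minutes hold 17982 frames, so frame 1801 lies in block 0 (frames 0–17981) with 1801 frames into that block.
The block's first minute is 1800 frames and the rest 1798 each; 1801 frames reaches minute 1, so 0 × 18 + 1 × 2 = 2 labels have been skipped so far.
Adding those back, label number 1801 + 2 = 1803 at 30 labels/s is 60 s + 3 f = 0 h 1 min 0 s frame 3, i.e. 00:01:00;03.

00:01:00;03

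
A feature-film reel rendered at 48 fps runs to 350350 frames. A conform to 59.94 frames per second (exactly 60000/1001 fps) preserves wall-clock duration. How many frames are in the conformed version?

437500 frames

Target frames = source frames × (target rate / source rate) = 350350 × (60000/1001)/(48) = 350350 × 1250/1001 = 437500.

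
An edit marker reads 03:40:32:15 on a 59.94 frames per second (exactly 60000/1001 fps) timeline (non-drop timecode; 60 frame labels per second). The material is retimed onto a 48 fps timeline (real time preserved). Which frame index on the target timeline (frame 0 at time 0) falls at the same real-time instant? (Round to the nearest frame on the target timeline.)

frame 635783

Source frame index: (3×3600 + 40×60 + 32) × 60 + 15 = 793935.
Real time: 793935 / (60000/1001) = 52981929/4000 s.
Target frame: (52981929/4000) × (48) = 158945787/250 ≈ 635783.148 → 635783.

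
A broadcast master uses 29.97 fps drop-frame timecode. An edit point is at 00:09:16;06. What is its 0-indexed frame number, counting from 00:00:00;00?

16668

As if non-drop at 30 labels/s: (0 × 3600 + 9 × 60 + 16) × 30 + 6 = 16686.
Minute boundaries passed: 9; those not divisible by 10: 9 − 0 = 9; dropped labels = 2 × 9 = 18.
Actual frame index = 16686 − 18 = 16668.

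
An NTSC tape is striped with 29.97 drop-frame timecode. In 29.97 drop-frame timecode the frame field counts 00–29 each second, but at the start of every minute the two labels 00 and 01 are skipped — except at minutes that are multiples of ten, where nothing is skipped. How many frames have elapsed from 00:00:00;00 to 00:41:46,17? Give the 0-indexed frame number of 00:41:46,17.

As if non-drop at 30 labels/s: (0 × 3600 + 41 × 60 + 46) × 30 + 17 = 75197.
Minute boundaries passed: 41; those not divisible by 10: 41 − 4 = 37; dropped labels = 2 × 37 = 74.
Actual frame index = 75197 − 74 = 75123.

75123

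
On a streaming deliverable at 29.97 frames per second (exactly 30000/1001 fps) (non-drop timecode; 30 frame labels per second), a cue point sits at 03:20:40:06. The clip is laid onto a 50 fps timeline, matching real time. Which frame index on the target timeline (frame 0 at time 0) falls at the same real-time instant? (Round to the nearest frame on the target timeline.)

Source frame index: (3×3600 + 20×60 + 40) × 30 + 6 = 361206.
Real time: 361206 / (30000/1001) = 60261201/5000 s.
Target frame: (60261201/5000) × (50) = 60261201/100 ≈ 602612.010 → 602612.

frame 602612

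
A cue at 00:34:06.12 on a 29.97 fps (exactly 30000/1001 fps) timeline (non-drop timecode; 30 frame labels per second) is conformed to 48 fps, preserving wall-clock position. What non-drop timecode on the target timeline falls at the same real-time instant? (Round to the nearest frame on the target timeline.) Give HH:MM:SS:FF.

Source frame index: (0×3600 + 34×60 + 6) × 30 + 12 = 61392.
Real time: 61392 / (30000/1001) = 1280279/625 s.
Target frame: (1280279/625) × (48) = 61453392/625 ≈ 98325.427 → 98325.
At 48 labels/s: frame 98325 → 00:34:08:21.

00:34:08:21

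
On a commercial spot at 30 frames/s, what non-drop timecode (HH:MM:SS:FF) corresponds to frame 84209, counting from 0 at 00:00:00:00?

00:46:46:29

84209 ÷ 30 = 2806 full seconds, remainder 29 frames.
2806 s = 0 h 46 min 46 s.
Timecode: 00:46:46:29.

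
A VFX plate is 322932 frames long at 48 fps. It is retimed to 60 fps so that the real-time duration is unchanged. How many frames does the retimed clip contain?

403665 frames

Target frames = source frames × (target rate / source rate) = 322932 × (60)/(48) = 322932 × 5/4 = 403665.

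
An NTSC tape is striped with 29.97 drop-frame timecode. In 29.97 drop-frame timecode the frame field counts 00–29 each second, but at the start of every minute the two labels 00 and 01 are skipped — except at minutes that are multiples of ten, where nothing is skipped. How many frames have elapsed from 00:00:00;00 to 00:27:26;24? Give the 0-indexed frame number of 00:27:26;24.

49354

Complete 10-minute blocks: 2, each 17982 frames → 35964.
Remaining 7 whole minutes in the current block: 1800 + 6 × 1798 = 12588 frames.
Within the current minute: 26 × 30 + 24 − 2 = 802 (labels ;00/;01 skipped at this minute). Total = 35964 + 12588 + 802 = 49354.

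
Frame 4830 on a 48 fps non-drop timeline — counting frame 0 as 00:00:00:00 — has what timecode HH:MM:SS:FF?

00:01:40:30

4830 ÷ 48 = 100 full seconds, remainder 30 frames.
100 s = 0 h 1 min 40 s.
Timecode: 00:01:40:30.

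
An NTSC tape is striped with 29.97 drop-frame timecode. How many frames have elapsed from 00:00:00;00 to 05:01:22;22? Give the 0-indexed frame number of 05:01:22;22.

541940

Complete 10-minute blocks: 30, each 17982 frames → 539460.
Remaining 1 whole minute in the current block: 1800 + 0 × 1798 = 1800 frames.
Within the current minute: 22 × 30 + 22 − 2 = 680 (labels ;00/;01 skipped at this minute). Total = 539460 + 1800 + 680 = 541940.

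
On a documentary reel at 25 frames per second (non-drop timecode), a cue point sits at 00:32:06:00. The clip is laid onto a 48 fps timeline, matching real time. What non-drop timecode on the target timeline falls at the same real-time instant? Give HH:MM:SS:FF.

00:32:06:00

Source frame index: (0×3600 + 32×60 + 6) × 25 + 0 = 48150.
Real time: 48150 / (25) = 1926 s.
Target frame: (1926) × (48) = 92448.
At 48 labels/s: frame 92448 → 00:32:06:00.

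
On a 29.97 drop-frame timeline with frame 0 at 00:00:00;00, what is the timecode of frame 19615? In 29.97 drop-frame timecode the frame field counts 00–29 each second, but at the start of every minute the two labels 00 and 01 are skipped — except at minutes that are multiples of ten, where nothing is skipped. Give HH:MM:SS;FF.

Each 10-minute DF block holds 10 × 60 × 30 − 9 × 2 = 17982 frames. 19615 ÷ 17982 → 1 full block, remainder 1633.
Within the partial block the first minute is 1800 frames and each further minute 1798, so 0 further minute boundaries passed. Total skipped labels = 18 × 1 + 2 × 0 = 18.
Non-drop label index = 19615 + 18 = 19633; at 30 labels/s that is 00:10:54:13, i.e. DF 00:10:54;13.

00:10:54;13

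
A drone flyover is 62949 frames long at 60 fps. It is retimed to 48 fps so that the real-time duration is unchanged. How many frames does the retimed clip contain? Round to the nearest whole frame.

Frames at target rate = 62949 × (48) / (60) = 251796/5 ≈ 50359.200.
Nearest whole frame: 50359.

50359 frames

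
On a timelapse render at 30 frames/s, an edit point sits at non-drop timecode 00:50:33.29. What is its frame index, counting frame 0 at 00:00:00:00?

Total seconds to the label: (0 × 3600 + 50 × 60 + 33) = 3033.
Frame index = 3033 × 30 + 29 = 91019.

frame 91019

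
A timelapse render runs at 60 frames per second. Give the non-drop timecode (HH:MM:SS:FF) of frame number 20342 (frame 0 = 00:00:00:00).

00:05:39:02

20342 ÷ 60 = 339 full seconds, remainder 2 frames.
339 s = 0 h 5 min 39 s.
Timecode: 00:05:39:02.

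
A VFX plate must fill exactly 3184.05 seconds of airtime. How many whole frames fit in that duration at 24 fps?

76417 frames

Frames = 3184.05 × 24 = 382086/5 ≈ 76417.2000.
Complete frames: 76417.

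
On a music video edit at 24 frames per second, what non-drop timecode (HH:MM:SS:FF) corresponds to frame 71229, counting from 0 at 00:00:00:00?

00:49:27:21

71229 ÷ 24 = 2967 full seconds, remainder 21 frames.
2967 s = 0 h 49 min 27 s.
Timecode: 00:49:27:21.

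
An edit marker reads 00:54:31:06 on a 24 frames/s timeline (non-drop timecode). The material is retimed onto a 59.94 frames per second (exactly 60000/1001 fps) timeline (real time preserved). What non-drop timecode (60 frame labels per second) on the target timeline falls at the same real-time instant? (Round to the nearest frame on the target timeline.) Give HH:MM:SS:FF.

00:54:27:59

Source frame index: (0×3600 + 54×60 + 31) × 24 + 6 = 78510.
Real time: 78510 / (24) = 13085/4 s.
Target frame: (13085/4) × (60000/1001) = 196275000/1001 ≈ 196078.921 → 196079.
At 60 labels/s: frame 196079 → 00:54:27:59.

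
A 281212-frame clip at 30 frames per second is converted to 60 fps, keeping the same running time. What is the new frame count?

Frames at target rate = 281212 × (60) / (30) = 562424.

562424 frames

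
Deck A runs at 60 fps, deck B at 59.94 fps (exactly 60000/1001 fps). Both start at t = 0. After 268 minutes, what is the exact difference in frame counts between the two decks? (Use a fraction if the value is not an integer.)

268 min = 16080 s.
A emits 60 × 16080 = 964800 frames; B emits 60000/1001 × 16080 = 964800000/1001.
Difference = 964800/1001 frames (≈ 963.8362); B is behind A.

964800/1001 frames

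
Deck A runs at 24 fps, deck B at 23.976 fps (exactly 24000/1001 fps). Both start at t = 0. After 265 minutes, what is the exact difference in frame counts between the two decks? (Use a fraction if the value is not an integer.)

265 min = 15900 s.
A emits 24 × 15900 = 381600 frames; B emits 24000/1001 × 15900 = 381600000/1001.
Difference = 381600/1001 frames (≈ 381.2188); B is behind A.

381600/1001 frames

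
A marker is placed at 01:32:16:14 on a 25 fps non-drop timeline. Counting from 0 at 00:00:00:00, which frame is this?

frame 138414

Total seconds to the label: (1 × 3600 + 32 × 60 + 16) = 5536.
Frame index = 5536 × 25 + 14 = 138414.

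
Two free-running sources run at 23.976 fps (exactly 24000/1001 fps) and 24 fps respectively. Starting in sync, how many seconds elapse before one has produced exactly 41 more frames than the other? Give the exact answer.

41041/24 seconds

The gap grows by |24 − 24000/1001| = 24/1001 frames per second.
Time for a 41-frame gap: 41 ÷ (24/1001) = 41041/24 s.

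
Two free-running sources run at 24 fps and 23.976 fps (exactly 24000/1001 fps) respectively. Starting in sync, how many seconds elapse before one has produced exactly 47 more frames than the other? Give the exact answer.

The gap grows by |24000/1001 − 24| = 24/1001 frames per second.
Time for a 47-frame gap: 47 ÷ (24/1001) = 47047/24 s.

47047/24 seconds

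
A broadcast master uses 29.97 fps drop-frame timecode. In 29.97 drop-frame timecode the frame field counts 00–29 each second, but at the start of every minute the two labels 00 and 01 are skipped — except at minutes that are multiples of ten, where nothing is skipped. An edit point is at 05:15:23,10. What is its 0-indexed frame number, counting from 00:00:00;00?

567132

As if non-drop at 30 labels/s: (5 × 3600 + 15 × 60 + 23) × 30 + 10 = 567700.
Minute boundaries passed: 315; those not divisible by 10: 315 − 31 = 284; dropped labels = 2 × 284 = 568.
Actual frame index = 567700 − 568 = 567132.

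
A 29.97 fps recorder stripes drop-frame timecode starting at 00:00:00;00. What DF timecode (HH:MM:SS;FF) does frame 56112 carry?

00:31:12;08

Each 10-minute DF block holds 10 × 60 × 30 − 9 × 2 = 17982 frames. 56112 ÷ 17982 → 3 full blocks, remainder 2166.
Within the partial block the first minute is 1800 frames and each further minute 1798, so 1 further minute boundary passed. Total skipped labels = 18 × 3 + 2 × 1 = 56.
Non-drop label index = 56112 + 56 = 56168; at 30 labels/s that is 00:31:12:08, i.e. DF 00:31:12;08.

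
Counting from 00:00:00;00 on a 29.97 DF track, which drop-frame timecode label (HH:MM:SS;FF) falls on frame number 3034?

00:01:41;06

Each 10-minute DF block holds 10 × 60 × 30 − 9 × 2 = 17982 frames. 3034 ÷ 17982 → 0 full blocks, remainder 3034.
Within the partial block the first minute is 1800 frames and each further minute 1798, so 1 further minute boundary passed. Total skipped labels = 18 × 0 + 2 × 1 = 2.
Non-drop label index = 3034 + 2 = 3036; at 30 labels/s that is 00:01:41:06, i.e. DF 00:01:41;06.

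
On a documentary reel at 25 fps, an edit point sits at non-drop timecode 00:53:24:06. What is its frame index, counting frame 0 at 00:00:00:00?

frame 80106

Total seconds to the label: (0 × 3600 + 53 × 60 + 24) = 3204.
Frame index = 3204 × 25 + 6 = 80106.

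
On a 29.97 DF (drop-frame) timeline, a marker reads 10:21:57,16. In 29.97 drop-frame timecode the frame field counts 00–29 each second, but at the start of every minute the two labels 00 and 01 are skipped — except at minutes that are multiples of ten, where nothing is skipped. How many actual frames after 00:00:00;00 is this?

1118408

As if non-drop at 30 labels/s: (10 × 3600 + 21 × 60 + 57) × 30 + 16 = 1119526.
Minute boundaries passed: 621; those not divisible by 10: 621 − 62 = 559; dropped labels = 2 × 559 = 1118.
Actual frame index = 1119526 − 1118 = 1118408.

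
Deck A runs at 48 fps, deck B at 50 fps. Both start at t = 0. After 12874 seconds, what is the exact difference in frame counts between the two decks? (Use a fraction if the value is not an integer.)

25748 frames

A emits 48 × 12874 = 617952 frames; B emits 50 × 12874 = 643700.
Difference = 25748 frames; B is ahead of A.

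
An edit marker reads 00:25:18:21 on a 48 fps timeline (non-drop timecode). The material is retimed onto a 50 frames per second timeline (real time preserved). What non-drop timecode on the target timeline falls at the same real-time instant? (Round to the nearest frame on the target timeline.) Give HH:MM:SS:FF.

00:25:18:22

Source frame index: (0×3600 + 25×60 + 18) × 48 + 21 = 72885.
Real time: 72885 / (48) = 24295/16 s.
Target frame: (24295/16) × (50) = 607375/8 ≈ 75921.875 → 75922.
At 50 labels/s: frame 75922 → 00:25:18:22.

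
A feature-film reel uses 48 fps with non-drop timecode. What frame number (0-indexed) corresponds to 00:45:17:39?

130455

Total seconds to the label: (0 × 3600 + 45 × 60 + 17) = 2717.
Frame index = 2717 × 48 + 39 = 130455.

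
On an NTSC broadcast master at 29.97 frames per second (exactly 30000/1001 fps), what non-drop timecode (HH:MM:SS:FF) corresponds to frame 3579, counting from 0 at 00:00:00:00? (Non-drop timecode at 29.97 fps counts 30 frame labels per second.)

3579 ÷ 30 = 119 full seconds, remainder 9 frames.
119 s = 0 h 1 min 59 s.
Timecode: 00:01:59:09.

00:01:59:09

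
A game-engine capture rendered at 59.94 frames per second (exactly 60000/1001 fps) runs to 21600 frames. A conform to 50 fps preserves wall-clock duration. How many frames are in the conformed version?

18018 frames

Target frames = source frames × (target rate / source rate) = 21600 × (50)/(60000/1001) = 21600 × 1001/1200 = 18018.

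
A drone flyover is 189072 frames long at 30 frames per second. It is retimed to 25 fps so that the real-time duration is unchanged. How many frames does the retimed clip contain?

157560 frames

Target frames = source frames × (target rate / source rate) = 189072 × (25)/(30) = 189072 × 5/6 = 157560.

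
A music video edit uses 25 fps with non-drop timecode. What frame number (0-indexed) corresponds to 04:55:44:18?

frame 443618

Total seconds to the label: (4 × 3600 + 55 × 60 + 44) = 17744.
Frame index = 17744 × 25 + 18 = 443618.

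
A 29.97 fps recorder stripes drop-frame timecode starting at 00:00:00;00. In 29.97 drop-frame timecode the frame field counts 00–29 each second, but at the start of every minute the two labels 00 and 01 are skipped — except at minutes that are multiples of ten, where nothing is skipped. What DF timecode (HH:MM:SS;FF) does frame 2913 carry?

00:01:37;05

Each 10-minute DF block holds 10 × 60 × 30 − 9 × 2 = 17982 frames. 2913 ÷ 17982 → 0 full blocks, remainder 2913.
Within the partial block the first minute is 1800 frames and each further minute 1798, so 1 further minute boundary passed. Total skipped labels = 18 × 0 + 2 × 1 = 2.
Non-drop label index = 2913 + 2 = 2915; at 30 labels/s that is 00:01:37:05, i.e. DF 00:01:37;05.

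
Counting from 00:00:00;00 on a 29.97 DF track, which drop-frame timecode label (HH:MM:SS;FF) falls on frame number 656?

Ten DF minutes hold 17982 frames, so frame 656 lies in block 0 (frames 0–17981) with 656 frames into that block.
The block's first minute is 1800 frames and the rest 1798 each; 656 frames reaches minute 0, so 0 × 18 + 0 × 2 = 0 labels have been skipped so far.
Adding those back, label number 656 + 0 = 656 at 30 labels/s is 21 s + 26 f = 0 h 0 min 21 s frame 26, i.e. 00:00:21;26.

00:00:21;26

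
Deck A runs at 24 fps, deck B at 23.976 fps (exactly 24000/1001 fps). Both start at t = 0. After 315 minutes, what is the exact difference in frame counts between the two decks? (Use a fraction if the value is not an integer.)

315 min = 18900 s.
A emits 24 × 18900 = 453600 frames; B emits 24000/1001 × 18900 = 64800000/143.
Difference = 64800/143 frames (≈ 453.1469); B is behind A.

64800/143 frames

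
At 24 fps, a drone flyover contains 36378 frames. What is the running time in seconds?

1515.75 seconds

Running time = 36378 / (24) = 1515.75 s.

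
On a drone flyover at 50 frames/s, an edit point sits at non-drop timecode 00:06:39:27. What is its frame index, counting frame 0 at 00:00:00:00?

19977

Total seconds to the label: (0 × 3600 + 6 × 60 + 39) = 399.
Frame index = 399 × 50 + 27 = 19977.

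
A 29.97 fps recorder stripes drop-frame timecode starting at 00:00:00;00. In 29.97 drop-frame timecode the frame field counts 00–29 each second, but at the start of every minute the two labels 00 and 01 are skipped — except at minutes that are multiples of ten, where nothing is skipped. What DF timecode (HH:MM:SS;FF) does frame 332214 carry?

Ten DF minutes hold 17982 frames, so frame 332214 lies in block 18 (frames 323676–341657) with 8538 frames into that block.
The block's first minute is 1800 frames and the rest 1798 each; 8538 frames reaches minute 4, so 18 × 18 + 4 × 2 = 332 labels have been skipped so far.
Adding those back, label number 332214 + 332 = 332546 at 30 labels/s is 11084 s + 26 f = 3 h 4 min 44 s frame 26, i.e. 03:04:44;26.

03:04:44;26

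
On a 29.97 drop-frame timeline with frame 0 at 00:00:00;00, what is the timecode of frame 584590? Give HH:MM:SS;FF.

Each 10-minute DF block holds 10 × 60 × 30 − 9 × 2 = 17982 frames. 584590 ÷ 17982 → 32 full blocks, remainder 9166.
Within the partial block the first minute is 1800 frames and each further minute 1798, so 5 further minute boundaries passed. Total skipped labels = 18 × 32 + 2 × 5 = 586.
Non-drop label index = 584590 + 586 = 585176; at 30 labels/s that is 05:25:05:26, i.e. DF 05:25:05;26.

05:25:05;26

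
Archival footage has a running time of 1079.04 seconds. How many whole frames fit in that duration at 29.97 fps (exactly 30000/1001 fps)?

32338 frames

Frames = 1079.04 × 30000/1001 = 32371200/1001 ≈ 32338.8611.
Complete frames: 32338.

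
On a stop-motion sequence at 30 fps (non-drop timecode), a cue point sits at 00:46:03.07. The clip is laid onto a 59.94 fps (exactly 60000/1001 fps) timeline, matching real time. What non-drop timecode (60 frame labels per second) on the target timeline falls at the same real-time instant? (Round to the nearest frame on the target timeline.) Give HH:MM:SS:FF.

00:46:00:28

Source frame index: (0×3600 + 46×60 + 3) × 30 + 7 = 82897.
Real time: 82897 / (30) = 82897/30 s.
Target frame: (82897/30) × (60000/1001) = 165794000/1001 ≈ 165628.372 → 165628.
At 60 labels/s: frame 165628 → 00:46:00:28.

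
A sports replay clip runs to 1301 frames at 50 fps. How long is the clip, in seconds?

Running time = 1301 / (50) = 26.02 s.

26.02 seconds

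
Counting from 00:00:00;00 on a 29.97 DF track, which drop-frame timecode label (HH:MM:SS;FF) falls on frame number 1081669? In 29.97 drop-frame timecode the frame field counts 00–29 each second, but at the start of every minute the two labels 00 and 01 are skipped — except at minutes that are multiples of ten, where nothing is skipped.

Ten DF minutes hold 17982 frames, so frame 1081669 lies in block 60 (frames 1078920–1096901) with 2749 frames into that block.
The block's first minute is 1800 frames and the rest 1798 each; 2749 frames reaches minute 1, so 60 × 18 + 1 × 2 = 1082 labels have been skipped so far.
Adding those back, label number 1081669 + 1082 = 1082751 at 30 labels/s is 36091 s + 21 f = 10 h 1 min 31 s frame 21, i.e. 10:01:31;21.

10:01:31;21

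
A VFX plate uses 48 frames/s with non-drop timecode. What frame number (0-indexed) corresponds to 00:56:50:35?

Total seconds to the label: (0 × 3600 + 56 × 60 + 50) = 3410.
Frame index = 3410 × 48 + 35 = 163715.

frame 163715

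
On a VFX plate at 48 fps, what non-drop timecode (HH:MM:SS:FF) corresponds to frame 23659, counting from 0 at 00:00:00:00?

23659 ÷ 48 = 492 full seconds, remainder 43 frames.
492 s = 0 h 8 min 12 s.
Timecode: 00:08:12:43.

00:08:12:43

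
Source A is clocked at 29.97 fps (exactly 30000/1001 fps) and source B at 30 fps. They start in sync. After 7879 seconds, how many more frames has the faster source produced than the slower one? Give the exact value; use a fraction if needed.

A emits 30000/1001 × 7879 = 236370000/1001 frames; B emits 30 × 7879 = 236370.
Difference = 236370/1001 frames (≈ 236.1339); B is ahead of A.

236370/1001 frames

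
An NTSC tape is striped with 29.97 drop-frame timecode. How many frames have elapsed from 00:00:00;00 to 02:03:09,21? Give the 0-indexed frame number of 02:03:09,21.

Complete 10-minute blocks: 12, each 17982 frames → 215784.
Remaining 3 whole minutes in the current block: 1800 + 2 × 1798 = 5396 frames.
Within the current minute: 9 × 30 + 21 − 2 = 289 (labels ;00/;01 skipped at this minute). Total = 215784 + 5396 + 289 = 221469.

221469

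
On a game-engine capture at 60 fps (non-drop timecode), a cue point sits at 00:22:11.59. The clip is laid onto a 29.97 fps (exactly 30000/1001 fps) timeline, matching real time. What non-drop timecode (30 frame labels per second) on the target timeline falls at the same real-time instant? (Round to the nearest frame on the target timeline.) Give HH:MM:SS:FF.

Source frame index: (0×3600 + 22×60 + 11) × 60 + 59 = 79919.
Real time: 79919 / (60) = 79919/60 s.
Target frame: (79919/60) × (30000/1001) = 5708500/143 ≈ 39919.580 → 39920.
At 30 labels/s: frame 39920 → 00:22:10:20.

00:22:10:20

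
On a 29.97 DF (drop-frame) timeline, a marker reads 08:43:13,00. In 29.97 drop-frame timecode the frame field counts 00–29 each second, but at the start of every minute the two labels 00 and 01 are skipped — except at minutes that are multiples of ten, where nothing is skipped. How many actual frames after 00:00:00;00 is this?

940848

Complete 10-minute blocks: 52, each 17982 frames → 935064.
Remaining 3 whole minutes in the current block: 1800 + 2 × 1798 = 5396 frames.
Within the current minute: 13 × 30 + 0 − 2 = 388 (labels ;00/;01 skipped at this minute). Total = 935064 + 5396 + 388 = 940848.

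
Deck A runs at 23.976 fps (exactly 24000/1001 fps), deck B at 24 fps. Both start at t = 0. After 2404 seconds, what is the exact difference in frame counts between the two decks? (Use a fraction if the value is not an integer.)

A emits 24000/1001 × 2404 = 57696000/1001 frames; B emits 24 × 2404 = 57696.
Difference = 57696/1001 frames (≈ 57.6384); B is ahead of A.

57696/1001 frames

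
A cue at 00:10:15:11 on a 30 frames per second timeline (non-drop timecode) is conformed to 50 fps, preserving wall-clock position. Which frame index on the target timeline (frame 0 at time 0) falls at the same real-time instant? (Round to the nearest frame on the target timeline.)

frame 30768

Source frame index: (0×3600 + 10×60 + 15) × 30 + 11 = 18461.
Real time: 18461 / (30) = 18461/30 s.
Target frame: (18461/30) × (50) = 92305/3 ≈ 30768.333 → 30768.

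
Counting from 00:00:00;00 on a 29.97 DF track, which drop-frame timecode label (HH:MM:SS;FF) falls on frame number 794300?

Each 10-minute DF block holds 10 × 60 × 30 − 9 × 2 = 17982 frames. 794300 ÷ 17982 → 44 full blocks, remainder 3092.
Within the partial block the first minute is 1800 frames and each further minute 1798, so 1 further minute boundary passed. Total skipped labels = 18 × 44 + 2 × 1 = 794.
Non-drop label index = 794300 + 794 = 795094; at 30 labels/s that is 07:21:43:04, i.e. DF 07:21:43;04.

07:21:43;04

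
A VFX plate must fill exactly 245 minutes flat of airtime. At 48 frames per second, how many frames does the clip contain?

705600 frames

245 min = 14700 s.
Frames = 14700 × 48 = 705600.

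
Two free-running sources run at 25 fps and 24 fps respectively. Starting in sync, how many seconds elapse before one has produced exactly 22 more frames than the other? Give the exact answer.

The gap grows by |24 − 25| = 1 frame per second.
Time for a 22-frame gap: 22 ÷ (1) = 22 s.

22 seconds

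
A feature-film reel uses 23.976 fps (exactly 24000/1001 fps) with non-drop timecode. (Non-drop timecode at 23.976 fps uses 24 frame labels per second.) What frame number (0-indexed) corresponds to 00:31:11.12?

Total seconds to the label: (0 × 3600 + 31 × 60 + 11) = 1871.
Frame index = 1871 × 24 + 12 = 44916.

44916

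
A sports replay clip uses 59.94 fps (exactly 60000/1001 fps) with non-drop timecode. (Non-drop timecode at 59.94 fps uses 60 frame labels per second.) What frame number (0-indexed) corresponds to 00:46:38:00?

Total seconds to the label: (0 × 3600 + 46 × 60 + 38) = 2798.
Frame index = 2798 × 60 + 0 = 167880.

frame 167880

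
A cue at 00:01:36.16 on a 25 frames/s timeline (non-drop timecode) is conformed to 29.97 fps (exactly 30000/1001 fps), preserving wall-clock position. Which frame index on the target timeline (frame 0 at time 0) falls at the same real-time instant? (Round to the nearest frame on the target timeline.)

frame 2896

Source frame index: (0×3600 + 1×60 + 36) × 25 + 16 = 2416.
Real time: 2416 / (25) = 2416/25 s.
Target frame: (2416/25) × (30000/1001) = 2899200/1001 ≈ 2896.304 → 2896.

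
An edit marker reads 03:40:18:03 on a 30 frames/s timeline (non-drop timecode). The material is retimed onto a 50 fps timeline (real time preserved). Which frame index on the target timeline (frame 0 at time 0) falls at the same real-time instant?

Source frame index: (3×3600 + 40×60 + 18) × 30 + 3 = 396543.
Real time: 396543 / (30) = 132181/10 s.
Target frame: (132181/10) × (50) = 660905.

frame 660905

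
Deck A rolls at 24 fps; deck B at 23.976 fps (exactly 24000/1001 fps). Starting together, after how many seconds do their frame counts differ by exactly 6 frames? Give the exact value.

250.25 seconds

The gap grows by |24000/1001 − 24| = 24/1001 frames per second.
Time for a 6-frame gap: 6 ÷ (24/1001) = 250.25 s.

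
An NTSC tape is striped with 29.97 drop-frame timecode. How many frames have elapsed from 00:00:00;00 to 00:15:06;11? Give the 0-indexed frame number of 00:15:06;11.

27163

As if non-drop at 30 labels/s: (0 × 3600 + 15 × 60 + 6) × 30 + 11 = 27191.
Minute boundaries passed: 15; those not divisible by 10: 15 − 1 = 14; dropped labels = 2 × 14 = 28.
Actual frame index = 27191 − 28 = 27163.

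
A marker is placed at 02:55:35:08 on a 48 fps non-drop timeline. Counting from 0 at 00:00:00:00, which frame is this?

Total seconds to the label: (2 × 3600 + 55 × 60 + 35) = 10535.
Frame index = 10535 × 48 + 8 = 505688.

505688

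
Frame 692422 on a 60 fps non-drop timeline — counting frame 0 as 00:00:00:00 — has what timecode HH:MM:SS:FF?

03:12:20:22

692422 ÷ 60 = 11540 full seconds, remainder 22 frames.
11540 s = 3 h 12 min 20 s.
Timecode: 03:12:20:22.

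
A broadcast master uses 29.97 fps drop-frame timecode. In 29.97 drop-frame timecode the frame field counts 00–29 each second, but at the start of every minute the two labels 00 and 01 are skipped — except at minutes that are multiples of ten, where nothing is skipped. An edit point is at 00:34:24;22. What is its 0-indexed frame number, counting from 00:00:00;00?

61880

As if non-drop at 30 labels/s: (0 × 3600 + 34 × 60 + 24) × 30 + 22 = 61942.
Minute boundaries passed: 34; those not divisible by 10: 34 − 3 = 31; dropped labels = 2 × 31 = 62.
Actual frame index = 61942 − 62 = 61880.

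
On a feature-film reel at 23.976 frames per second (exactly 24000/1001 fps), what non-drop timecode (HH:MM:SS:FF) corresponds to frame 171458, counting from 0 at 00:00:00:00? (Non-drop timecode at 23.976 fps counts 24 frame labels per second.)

01:59:04:02

171458 ÷ 24 = 7144 full seconds, remainder 2 frames.
7144 s = 1 h 59 min 4 s.
Timecode: 01:59:04:02.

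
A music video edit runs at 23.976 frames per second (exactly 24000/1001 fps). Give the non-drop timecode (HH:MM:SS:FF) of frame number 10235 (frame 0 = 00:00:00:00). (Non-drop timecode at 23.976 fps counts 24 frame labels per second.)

10235 ÷ 24 = 426 full seconds, remainder 11 frames.
426 s = 0 h 7 min 6 s.
Timecode: 00:07:06:11.

00:07:06:11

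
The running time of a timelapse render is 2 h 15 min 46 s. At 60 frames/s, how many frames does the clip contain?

488760 frames

2 h 15 min 46 s = 8146 s.
Frames = 8146 × 60 = 488760.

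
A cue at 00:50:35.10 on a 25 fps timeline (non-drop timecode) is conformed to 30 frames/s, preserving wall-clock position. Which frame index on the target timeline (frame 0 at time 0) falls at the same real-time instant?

frame 91062

Source frame index: (0×3600 + 50×60 + 35) × 25 + 10 = 75885.
Real time: 75885 / (25) = 15177/5 s.
Target frame: (15177/5) × (30) = 91062.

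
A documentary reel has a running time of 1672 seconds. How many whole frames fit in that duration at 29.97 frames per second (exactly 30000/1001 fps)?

50109 frames

Frames = 1672 × 30000/1001 = 4560000/91 ≈ 50109.8901.
Complete frames: 50109.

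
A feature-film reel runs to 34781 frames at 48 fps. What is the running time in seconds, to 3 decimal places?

724.604 seconds

Running time = 34781 × 1/48 = 34781/48 s ≈ 724.604 s.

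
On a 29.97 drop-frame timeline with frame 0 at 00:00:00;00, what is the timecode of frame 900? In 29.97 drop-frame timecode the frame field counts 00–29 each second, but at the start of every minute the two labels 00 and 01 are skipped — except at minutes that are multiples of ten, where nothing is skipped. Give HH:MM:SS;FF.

Ten DF minutes hold 17982 frames, so frame 900 lies in block 0 (frames 0–17981) with 900 frames into that block.
The block's first minute is 1800 frames and the rest 1798 each; 900 frames reaches minute 0, so 0 × 18 + 0 × 2 = 0 labels have been skipped so far.
Adding those back, label number 900 + 0 = 900 at 30 labels/s is 30 s + 0 f = 0 h 0 min 30 s frame 0, i.e. 00:00:30;00.

00:00:30;00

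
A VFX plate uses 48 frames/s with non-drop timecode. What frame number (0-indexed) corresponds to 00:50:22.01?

Total seconds to the label: (0 × 3600 + 50 × 60 + 22) = 3022.
Frame index = 3022 × 48 + 1 = 145057.

145057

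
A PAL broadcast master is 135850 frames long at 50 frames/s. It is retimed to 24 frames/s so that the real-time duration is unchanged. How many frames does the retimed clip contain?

Target frames = source frames × (target rate / source rate) = 135850 × (24)/(50) = 135850 × 12/25 = 65208.

65208 frames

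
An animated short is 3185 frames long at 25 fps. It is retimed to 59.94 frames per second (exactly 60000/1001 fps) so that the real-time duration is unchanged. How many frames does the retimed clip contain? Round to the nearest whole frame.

Frames at target rate = 3185 × (60000/1001) / (25) = 84000/11 ≈ 7636.364.
Nearest whole frame: 7636.

7636 frames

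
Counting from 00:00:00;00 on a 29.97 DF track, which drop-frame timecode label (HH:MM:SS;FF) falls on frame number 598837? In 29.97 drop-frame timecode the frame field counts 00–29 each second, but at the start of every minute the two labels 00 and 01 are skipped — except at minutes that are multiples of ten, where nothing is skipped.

05:33:01;07

Ten DF minutes hold 17982 frames, so frame 598837 lies in block 33 (frames 593406–611387) with 5431 frames into that block.
The block's first minute is 1800 frames and the rest 1798 each; 5431 frames reaches minute 3, so 33 × 18 + 3 × 2 = 600 labels have been skipped so far.
Adding those back, label number 598837 + 600 = 599437 at 30 labels/s is 19981 s + 7 f = 5 h 33 min 1 s frame 7, i.e. 05:33:01;07.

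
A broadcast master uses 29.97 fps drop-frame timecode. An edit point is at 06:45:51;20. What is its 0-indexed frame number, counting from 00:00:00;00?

As if non-drop at 30 labels/s: (6 × 3600 + 45 × 60 + 51) × 30 + 20 = 730550.
Minute boundaries passed: 405; those not divisible by 10: 405 − 40 = 365; dropped labels = 2 × 365 = 730.
Actual frame index = 730550 − 730 = 729820.

729820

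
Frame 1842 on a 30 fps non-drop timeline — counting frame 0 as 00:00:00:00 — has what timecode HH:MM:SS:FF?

00:01:01:12

1842 ÷ 30 = 61 full seconds, remainder 12 frames.
61 s = 0 h 1 min 1 s.
Timecode: 00:01:01:12.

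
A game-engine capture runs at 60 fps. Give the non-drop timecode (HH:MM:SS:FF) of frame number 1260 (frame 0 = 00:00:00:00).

1260 ÷ 60 = 21 full seconds, remainder 0 frames.
21 s = 0 h 0 min 21 s.
Timecode: 00:00:21:00.

00:00:21:00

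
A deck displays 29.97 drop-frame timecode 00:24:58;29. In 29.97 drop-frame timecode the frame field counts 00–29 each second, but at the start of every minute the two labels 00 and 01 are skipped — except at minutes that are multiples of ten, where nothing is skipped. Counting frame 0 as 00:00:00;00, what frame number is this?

44925

Complete 10-minute blocks: 2, each 17982 frames → 35964.
Remaining 4 whole minutes in the current block: 1800 + 3 × 1798 = 7194 frames.
Within the current minute: 58 × 30 + 29 − 2 = 1767 (labels ;00/;01 skipped at this minute). Total = 35964 + 7194 + 1767 = 44925.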